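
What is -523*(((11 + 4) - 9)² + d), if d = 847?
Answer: -461809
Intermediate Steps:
-523*(((11 + 4) - 9)² + d) = -523*(((11 + 4) - 9)² + 847) = -523*((15 - 9)² + 847) = -523*(6² + 847) = -523*(36 + 847) = -523*883 = -461809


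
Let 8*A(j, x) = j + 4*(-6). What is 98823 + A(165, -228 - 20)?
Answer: 790725/8 ≈ 98841.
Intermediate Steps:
A(j, x) = -3 + j/8 (A(j, x) = (j + 4*(-6))/8 = (j - 24)/8 = (-24 + j)/8 = -3 + j/8)
98823 + A(165, -228 - 20) = 98823 + (-3 + (⅛)*165) = 98823 + (-3 + 165/8) = 98823 + 141/8 = 790725/8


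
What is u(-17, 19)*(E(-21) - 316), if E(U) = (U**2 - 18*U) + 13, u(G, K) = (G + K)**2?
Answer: 2064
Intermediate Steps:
E(U) = 13 + U**2 - 18*U
u(-17, 19)*(E(-21) - 316) = (-17 + 19)**2*((13 + (-21)**2 - 18*(-21)) - 316) = 2**2*((13 + 441 + 378) - 316) = 4*(832 - 316) = 4*516 = 2064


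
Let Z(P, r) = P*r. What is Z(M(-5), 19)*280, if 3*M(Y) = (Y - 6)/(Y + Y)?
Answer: 5852/3 ≈ 1950.7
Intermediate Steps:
M(Y) = (-6 + Y)/(6*Y) (M(Y) = ((Y - 6)/(Y + Y))/3 = ((-6 + Y)/((2*Y)))/3 = ((-6 + Y)*(1/(2*Y)))/3 = ((-6 + Y)/(2*Y))/3 = (-6 + Y)/(6*Y))
Z(M(-5), 19)*280 = (((⅙)*(-6 - 5)/(-5))*19)*280 = (((⅙)*(-⅕)*(-11))*19)*280 = ((11/30)*19)*280 = (209/30)*280 = 5852/3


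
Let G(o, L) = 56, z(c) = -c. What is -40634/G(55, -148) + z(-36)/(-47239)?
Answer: -959755771/1322692 ≈ -725.61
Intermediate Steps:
-40634/G(55, -148) + z(-36)/(-47239) = -40634/56 - 1*(-36)/(-47239) = -40634*1/56 + 36*(-1/47239) = -20317/28 - 36/47239 = -959755771/1322692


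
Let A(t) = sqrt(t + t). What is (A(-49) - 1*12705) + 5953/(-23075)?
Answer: -293173828/23075 + 7*I*sqrt(2) ≈ -12705.0 + 9.8995*I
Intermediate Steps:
A(t) = sqrt(2)*sqrt(t) (A(t) = sqrt(2*t) = sqrt(2)*sqrt(t))
(A(-49) - 1*12705) + 5953/(-23075) = (sqrt(2)*sqrt(-49) - 1*12705) + 5953/(-23075) = (sqrt(2)*(7*I) - 12705) + 5953*(-1/23075) = (7*I*sqrt(2) - 12705) - 5953/23075 = (-12705 + 7*I*sqrt(2)) - 5953/23075 = -293173828/23075 + 7*I*sqrt(2)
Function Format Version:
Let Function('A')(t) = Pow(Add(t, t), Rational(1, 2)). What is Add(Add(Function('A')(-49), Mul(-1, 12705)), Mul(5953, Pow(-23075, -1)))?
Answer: Add(Rational(-293173828, 23075), Mul(7, I, Pow(2, Rational(1, 2)))) ≈ Add(-12705., Mul(9.8995, I))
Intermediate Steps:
Function('A')(t) = Mul(Pow(2, Rational(1, 2)), Pow(t, Rational(1, 2))) (Function('A')(t) = Pow(Mul(2, t), Rational(1, 2)) = Mul(Pow(2, Rational(1, 2)), Pow(t, Rational(1, 2))))
Add(Add(Function('A')(-49), Mul(-1, 12705)), Mul(5953, Pow(-23075, -1))) = Add(Add(Mul(Pow(2, Rational(1, 2)), Pow(-49, Rational(1, 2))), Mul(-1, 12705)), Mul(5953, Pow(-23075, -1))) = Add(Add(Mul(Pow(2, Rational(1, 2)), Mul(7, I)), -12705), Mul(5953, Rational(-1, 23075))) = Add(Add(Mul(7, I, Pow(2, Rational(1, 2))), -12705), Rational(-5953, 23075)) = Add(Add(-12705, Mul(7, I, Pow(2, Rational(1, 2)))), Rational(-5953, 23075)) = Add(Rational(-293173828, 23075), Mul(7, I, Pow(2, Rational(1, 2))))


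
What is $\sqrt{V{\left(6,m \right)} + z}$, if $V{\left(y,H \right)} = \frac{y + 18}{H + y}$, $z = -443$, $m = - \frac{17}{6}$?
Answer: $\frac{i \sqrt{157187}}{19} \approx 20.867 i$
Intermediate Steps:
$m = - \frac{17}{6}$ ($m = \left(-17\right) \frac{1}{6} = - \frac{17}{6} \approx -2.8333$)
$V{\left(y,H \right)} = \frac{18 + y}{H + y}$
$\sqrt{V{\left(6,m \right)} + z} = \sqrt{\frac{18 + 6}{- \frac{17}{6} + 6} - 443} = \sqrt{\frac{1}{\frac{19}{6}} \cdot 24 - 443} = \sqrt{\frac{6}{19} \cdot 24 - 443} = \sqrt{\frac{144}{19} - 443} = \sqrt{- \frac{8273}{19}} = \frac{i \sqrt{157187}}{19}$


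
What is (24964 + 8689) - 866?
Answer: 32787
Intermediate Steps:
(24964 + 8689) - 866 = 33653 - 866 = 32787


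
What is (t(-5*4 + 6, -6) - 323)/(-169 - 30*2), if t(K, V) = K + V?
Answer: 343/229 ≈ 1.4978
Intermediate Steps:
(t(-5*4 + 6, -6) - 323)/(-169 - 30*2) = (((-5*4 + 6) - 6) - 323)/(-169 - 30*2) = (((-20 + 6) - 6) - 323)/(-169 - 60) = ((-14 - 6) - 323)/(-229) = (-20 - 323)*(-1/229) = -343*(-1/229) = 343/229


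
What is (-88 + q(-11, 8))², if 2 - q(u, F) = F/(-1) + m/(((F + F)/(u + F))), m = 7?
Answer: 1505529/256 ≈ 5881.0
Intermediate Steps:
q(u, F) = 2 + F - 7*(F + u)/(2*F) (q(u, F) = 2 - (F/(-1) + 7/(((F + F)/(u + F)))) = 2 - (F*(-1) + 7/(((2*F)/(F + u)))) = 2 - (-F + 7/((2*F/(F + u)))) = 2 - (-F + 7*((F + u)/(2*F))) = 2 - (-F + 7*(F + u)/(2*F)) = 2 + (F - 7*(F + u)/(2*F)) = 2 + F - 7*(F + u)/(2*F))
(-88 + q(-11, 8))² = (-88 + (-3/2 + 8 - 7/2*(-11)/8))² = (-88 + (-3/2 + 8 - 7/2*(-11)*⅛))² = (-88 + (-3/2 + 8 + 77/16))² = (-88 + 181/16)² = (-1227/16)² = 1505529/256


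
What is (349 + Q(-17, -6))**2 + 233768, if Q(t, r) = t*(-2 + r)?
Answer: 468993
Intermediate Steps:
(349 + Q(-17, -6))**2 + 233768 = (349 - 17*(-2 - 6))**2 + 233768 = (349 - 17*(-8))**2 + 233768 = (349 + 136)**2 + 233768 = 485**2 + 233768 = 235225 + 233768 = 468993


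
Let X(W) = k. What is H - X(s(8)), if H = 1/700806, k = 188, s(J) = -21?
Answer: -131751527/700806 ≈ -188.00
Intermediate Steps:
X(W) = 188
H = 1/700806 ≈ 1.4269e-6
H - X(s(8)) = 1/700806 - 1*188 = 1/700806 - 188 = -131751527/700806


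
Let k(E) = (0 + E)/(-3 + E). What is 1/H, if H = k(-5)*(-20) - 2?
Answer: -2/29 ≈ -0.068966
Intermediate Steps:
k(E) = E/(-3 + E)
H = -29/2 (H = -5/(-3 - 5)*(-20) - 2 = -5/(-8)*(-20) - 2 = -5*(-⅛)*(-20) - 2 = (5/8)*(-20) - 2 = -25/2 - 2 = -29/2 ≈ -14.500)
1/H = 1/(-29/2) = -2/29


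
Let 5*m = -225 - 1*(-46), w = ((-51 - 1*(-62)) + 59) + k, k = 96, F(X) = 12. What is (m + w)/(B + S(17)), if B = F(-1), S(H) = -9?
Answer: 217/5 ≈ 43.400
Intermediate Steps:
B = 12
w = 166 (w = ((-51 - 1*(-62)) + 59) + 96 = ((-51 + 62) + 59) + 96 = (11 + 59) + 96 = 70 + 96 = 166)
m = -179/5 (m = (-225 - 1*(-46))/5 = (-225 + 46)/5 = (⅕)*(-179) = -179/5 ≈ -35.800)
(m + w)/(B + S(17)) = (-179/5 + 166)/(12 - 9) = (651/5)/3 = (651/5)*(⅓) = 217/5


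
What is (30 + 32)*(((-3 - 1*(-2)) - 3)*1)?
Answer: -248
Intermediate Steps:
(30 + 32)*(((-3 - 1*(-2)) - 3)*1) = 62*(((-3 + 2) - 3)*1) = 62*((-1 - 3)*1) = 62*(-4*1) = 62*(-4) = -248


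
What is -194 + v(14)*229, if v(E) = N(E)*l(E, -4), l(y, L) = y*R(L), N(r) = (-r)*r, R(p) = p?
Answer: 2513310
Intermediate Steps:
N(r) = -r²
l(y, L) = L*y (l(y, L) = y*L = L*y)
v(E) = 4*E³ (v(E) = (-E²)*(-4*E) = 4*E³)
-194 + v(14)*229 = -194 + (4*14³)*229 = -194 + (4*2744)*229 = -194 + 10976*229 = -194 + 2513504 = 2513310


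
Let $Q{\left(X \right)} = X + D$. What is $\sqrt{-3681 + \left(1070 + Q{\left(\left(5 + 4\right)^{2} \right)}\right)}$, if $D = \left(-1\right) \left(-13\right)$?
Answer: $i \sqrt{2517} \approx 50.17 i$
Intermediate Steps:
$D = 13$
$Q{\left(X \right)} = 13 + X$ ($Q{\left(X \right)} = X + 13 = 13 + X$)
$\sqrt{-3681 + \left(1070 + Q{\left(\left(5 + 4\right)^{2} \right)}\right)} = \sqrt{-3681 + \left(1070 + \left(13 + \left(5 + 4\right)^{2}\right)\right)} = \sqrt{-3681 + \left(1070 + \left(13 + 9^{2}\right)\right)} = \sqrt{-3681 + \left(1070 + \left(13 + 81\right)\right)} = \sqrt{-3681 + \left(1070 + 94\right)} = \sqrt{-3681 + 1164} = \sqrt{-2517} = i \sqrt{2517}$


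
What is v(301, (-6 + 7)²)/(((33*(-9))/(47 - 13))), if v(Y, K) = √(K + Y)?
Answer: -34*√302/297 ≈ -1.9894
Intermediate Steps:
v(301, (-6 + 7)²)/(((33*(-9))/(47 - 13))) = √((-6 + 7)² + 301)/(((33*(-9))/(47 - 13))) = √(1² + 301)/((-297/34)) = √(1 + 301)/((-297*1/34)) = √302/(-297/34) = √302*(-34/297) = -34*√302/297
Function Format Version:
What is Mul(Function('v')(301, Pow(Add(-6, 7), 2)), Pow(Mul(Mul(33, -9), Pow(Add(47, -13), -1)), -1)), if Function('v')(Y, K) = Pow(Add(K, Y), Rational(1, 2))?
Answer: Mul(Rational(-34, 297), Pow(302, Rational(1, 2))) ≈ -1.9894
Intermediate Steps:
Mul(Function('v')(301, Pow(Add(-6, 7), 2)), Pow(Mul(Mul(33, -9), Pow(Add(47, -13), -1)), -1)) = Mul(Pow(Add(Pow(Add(-6, 7), 2), 301), Rational(1, 2)), Pow(Mul(Mul(33, -9), Pow(Add(47, -13), -1)), -1)) = Mul(Pow(Add(Pow(1, 2), 301), Rational(1, 2)), Pow(Mul(-297, Pow(34, -1)), -1)) = Mul(Pow(Add(1, 301), Rational(1, 2)), Pow(Mul(-297, Rational(1, 34)), -1)) = Mul(Pow(302, Rational(1, 2)), Pow(Rational(-297, 34), -1)) = Mul(Pow(302, Rational(1, 2)), Rational(-34, 297)) = Mul(Rational(-34, 297), Pow(302, Rational(1, 2)))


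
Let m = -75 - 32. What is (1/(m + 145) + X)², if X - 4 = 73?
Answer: 8567329/1444 ≈ 5933.1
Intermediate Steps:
X = 77 (X = 4 + 73 = 77)
m = -107
(1/(m + 145) + X)² = (1/(-107 + 145) + 77)² = (1/38 + 77)² = (2927/38)² = 8567329/1444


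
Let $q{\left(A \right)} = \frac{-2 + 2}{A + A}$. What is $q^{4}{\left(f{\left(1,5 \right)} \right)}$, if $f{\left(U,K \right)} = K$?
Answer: $0$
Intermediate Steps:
$q{\left(A \right)} = 0$ ($q{\left(A \right)} = \frac{0}{2 A} = 0 \frac{1}{2 A} = 0$)
$q^{4}{\left(f{\left(1,5 \right)} \right)} = 0^{4} = 0$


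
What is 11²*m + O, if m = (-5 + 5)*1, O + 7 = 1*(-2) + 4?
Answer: -5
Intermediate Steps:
O = -5 (O = -7 + (1*(-2) + 4) = -7 + (-2 + 4) = -7 + 2 = -5)
m = 0 (m = 0*1 = 0)
11²*m + O = 11²*0 - 5 = 121*0 - 5 = 0 - 5 = -5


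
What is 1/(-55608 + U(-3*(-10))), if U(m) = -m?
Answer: -1/55638 ≈ -1.7973e-5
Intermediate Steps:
1/(-55608 + U(-3*(-10))) = 1/(-55608 - (-3)*(-10)) = 1/(-55608 - 1*30) = 1/(-55608 - 30) = 1/(-55638) = -1/55638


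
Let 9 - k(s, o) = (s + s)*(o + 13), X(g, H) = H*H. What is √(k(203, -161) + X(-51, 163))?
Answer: √86666 ≈ 294.39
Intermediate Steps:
X(g, H) = H²
k(s, o) = 9 - 2*s*(13 + o) (k(s, o) = 9 - (s + s)*(o + 13) = 9 - 2*s*(13 + o))
√(k(203, -161) + X(-51, 163)) = √((9 - 26*203 - 2*(-161)*203) + 163²) = √((9 - 5278 + 65366) + 26569) = √(60097 + 26569) = √86666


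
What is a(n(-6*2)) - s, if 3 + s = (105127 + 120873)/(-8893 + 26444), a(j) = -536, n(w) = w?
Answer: -9580683/17551 ≈ -545.88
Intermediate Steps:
s = 173347/17551 (s = -3 + (105127 + 120873)/(-8893 + 26444) = -3 + 226000/17551 = 173347/17551 ≈ 9.8768)
a(n(-6*2)) - s = -536 - 1*173347/17551 = -536 - 173347/17551 = -9580683/17551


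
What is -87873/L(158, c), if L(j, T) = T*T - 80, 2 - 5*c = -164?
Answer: -2196825/25556 ≈ -85.961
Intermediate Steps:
c = 166/5 (c = 2/5 - 1/5*(-164) = 2/5 + 164/5 = 166/5 ≈ 33.200)
L(j, T) = -80 + T**2 (L(j, T) = T**2 - 80 = -80 + T**2)
-87873/L(158, c) = -87873/(-80 + (166/5)**2) = -87873/(-80 + 27556/25) = -87873/25556/25 = -87873*25/25556 = -2196825/25556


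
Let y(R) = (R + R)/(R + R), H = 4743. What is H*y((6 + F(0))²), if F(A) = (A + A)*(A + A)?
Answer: 4743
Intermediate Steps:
F(A) = 4*A² (F(A) = (2*A)*(2*A) = 4*A²)
y(R) = 1 (y(R) = (2*R)/((2*R)) = (2*R)*(1/(2*R)) = 1)
H*y((6 + F(0))²) = 4743*1 = 4743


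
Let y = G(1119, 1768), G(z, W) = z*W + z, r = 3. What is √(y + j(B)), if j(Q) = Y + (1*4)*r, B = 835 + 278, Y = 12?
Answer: √1979535 ≈ 1407.0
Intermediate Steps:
G(z, W) = z + W*z (G(z, W) = W*z + z = z + W*z)
y = 1979511 (y = 1119*(1 + 1768) = 1119*1769 = 1979511)
B = 1113
j(Q) = 24 (j(Q) = 12 + (1*4)*3 = 12 + 4*3 = 12 + 12 = 24)
√(y + j(B)) = √(1979511 + 24) = √1979535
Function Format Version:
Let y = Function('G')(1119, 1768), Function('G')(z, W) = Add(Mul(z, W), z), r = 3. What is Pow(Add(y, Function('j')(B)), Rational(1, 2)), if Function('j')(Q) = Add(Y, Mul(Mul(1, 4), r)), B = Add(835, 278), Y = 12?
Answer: Pow(1979535, Rational(1, 2)) ≈ 1407.0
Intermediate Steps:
Function('G')(z, W) = Add(z, Mul(W, z)) (Function('G')(z, W) = Add(Mul(W, z), z) = Add(z, Mul(W, z)))
y = 1979511 (y = Mul(1119, Add(1, 1768)) = Mul(1119, 1769) = 1979511)
B = 1113
Function('j')(Q) = 24 (Function('j')(Q) = Add(12, Mul(Mul(1, 4), 3)) = Add(12, Mul(4, 3)) = Add(12, 12) = 24)
Pow(Add(y, Function('j')(B)), Rational(1, 2)) = Pow(Add(1979511, 24), Rational(1, 2)) = Pow(1979535, Rational(1, 2))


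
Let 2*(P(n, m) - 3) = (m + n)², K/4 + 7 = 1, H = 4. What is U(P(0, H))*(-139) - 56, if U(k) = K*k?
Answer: 36640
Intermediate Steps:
K = -24 (K = -28 + 4*1 = -28 + 4 = -24)
P(n, m) = 3 + (m + n)²/2
U(k) = -24*k
U(P(0, H))*(-139) - 56 = -24*(3 + (4 + 0)²/2)*(-139) - 56 = -24*(3 + (½)*4²)*(-139) - 56 = -24*(3 + (½)*16)*(-139) - 56 = -24*(3 + 8)*(-139) - 56 = -24*11*(-139) - 56 = -264*(-139) - 56 = 36696 - 56 = 36640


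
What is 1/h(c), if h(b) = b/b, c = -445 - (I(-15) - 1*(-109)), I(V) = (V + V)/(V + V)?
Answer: 1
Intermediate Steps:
I(V) = 1 (I(V) = (2*V)/((2*V)) = (2*V)*(1/(2*V)) = 1)
c = -555 (c = -445 - (1 - 1*(-109)) = -445 - (1 + 109) = -445 - 1*110 = -445 - 110 = -555)
h(b) = 1
1/h(c) = 1/1 = 1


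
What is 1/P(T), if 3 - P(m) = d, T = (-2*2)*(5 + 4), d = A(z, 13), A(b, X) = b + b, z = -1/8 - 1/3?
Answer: 12/47 ≈ 0.25532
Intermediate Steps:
z = -11/24 (z = -1*⅛ - 1*⅓ = -⅛ - ⅓ = -11/24 ≈ -0.45833)
A(b, X) = 2*b
d = -11/12 (d = 2*(-11/24) = -11/12 ≈ -0.91667)
T = -36 (T = -4*9 = -36)
P(m) = 47/12 (P(m) = 3 - 1*(-11/12) = 3 + 11/12 = 47/12)
1/P(T) = 1/(47/12) = 12/47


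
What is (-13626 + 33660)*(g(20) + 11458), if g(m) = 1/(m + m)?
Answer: 4591001457/20 ≈ 2.2955e+8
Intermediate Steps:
g(m) = 1/(2*m)
(-13626 + 33660)*(g(20) + 11458) = (-13626 + 33660)*((½)/20 + 11458) = 20034*((½)*(1/20) + 11458) = 20034*(1/40 + 11458) = 20034*(458321/40) = 4591001457/20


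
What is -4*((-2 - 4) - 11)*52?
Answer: 3536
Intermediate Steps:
-4*((-2 - 4) - 11)*52 = -4*(-6 - 11)*52 = -4*(-17)*52 = 68*52 = 3536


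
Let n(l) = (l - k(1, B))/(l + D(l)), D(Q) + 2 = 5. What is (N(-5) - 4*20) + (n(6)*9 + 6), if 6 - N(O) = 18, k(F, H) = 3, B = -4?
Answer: -83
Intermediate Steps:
D(Q) = 3 (D(Q) = -2 + 5 = 3)
N(O) = -12 (N(O) = 6 - 1*18 = 6 - 18 = -12)
n(l) = (-3 + l)/(3 + l) (n(l) = (l - 1*3)/(l + 3) = (l - 3)/(3 + l) = (-3 + l)/(3 + l))
(N(-5) - 4*20) + (n(6)*9 + 6) = (-12 - 4*20) + (((-3 + 6)/(3 + 6))*9 + 6) = (-12 - 80) + ((3/9)*9 + 6) = -92 + (((⅑)*3)*9 + 6) = -92 + ((⅓)*9 + 6) = -92 + (3 + 6) = -92 + 9 = -83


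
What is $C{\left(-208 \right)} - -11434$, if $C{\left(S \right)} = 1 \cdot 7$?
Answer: $11441$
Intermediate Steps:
$C{\left(S \right)} = 7$
$C{\left(-208 \right)} - -11434 = 7 - -11434 = 7 + 11434 = 11441$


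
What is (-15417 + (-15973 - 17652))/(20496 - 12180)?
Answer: -3503/594 ≈ -5.8973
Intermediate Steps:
(-15417 + (-15973 - 17652))/(20496 - 12180) = (-15417 - 33625)/8316 = -49042*1/8316 = -3503/594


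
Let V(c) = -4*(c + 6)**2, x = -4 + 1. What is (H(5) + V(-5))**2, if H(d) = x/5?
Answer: 529/25 ≈ 21.160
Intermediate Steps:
x = -3
H(d) = -3/5
V(c) = -4*(6 + c)**2
(H(5) + V(-5))**2 = (-3/5 - 4*(6 - 5)**2)**2 = (-3/5 - 4*1**2)**2 = (-3/5 - 4*1)**2 = (-3/5 - 4)**2 = (-23/5)**2 = 529/25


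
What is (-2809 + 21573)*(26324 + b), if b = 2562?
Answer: 542016904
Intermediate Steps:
(-2809 + 21573)*(26324 + b) = (-2809 + 21573)*(26324 + 2562) = 18764*28886 = 542016904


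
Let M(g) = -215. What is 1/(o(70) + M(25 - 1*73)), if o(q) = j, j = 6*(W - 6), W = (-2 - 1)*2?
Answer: -1/287 ≈ -0.0034843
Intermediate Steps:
W = -6 (W = -3*2 = -6)
j = -72 (j = 6*(-6 - 6) = 6*(-12) = -72)
o(q) = -72
1/(o(70) + M(25 - 1*73)) = 1/(-72 - 215) = 1/(-287) = -1/287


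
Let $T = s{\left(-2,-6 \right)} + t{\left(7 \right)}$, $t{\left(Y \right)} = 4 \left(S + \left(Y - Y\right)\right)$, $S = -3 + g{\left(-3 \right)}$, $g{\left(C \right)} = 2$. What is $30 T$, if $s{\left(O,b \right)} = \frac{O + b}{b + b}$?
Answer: $-100$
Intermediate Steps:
$s{\left(O,b \right)} = \frac{O + b}{2 b}$
$S = -1$ ($S = -3 + 2 = -1$)
$t{\left(Y \right)} = -4$ ($t{\left(Y \right)} = 4 \left(-1 + \left(Y - Y\right)\right) = 4 \left(-1 + 0\right) = 4 \left(-1\right) = -4$)
$T = - \frac{10}{3}$ ($T = \frac{-2 - 6}{2 \left(-6\right)} - 4 = \frac{1}{2} \left(- \frac{1}{6}\right) \left(-8\right) - 4 = \frac{2}{3} - 4 = - \frac{10}{3} \approx -3.3333$)
$30 T = 30 \left(- \frac{10}{3}\right) = -100$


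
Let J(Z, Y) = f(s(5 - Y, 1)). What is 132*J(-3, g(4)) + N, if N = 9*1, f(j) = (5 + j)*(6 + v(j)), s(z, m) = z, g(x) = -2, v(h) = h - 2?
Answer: 17433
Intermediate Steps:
v(h) = -2 + h
f(j) = (4 + j)*(5 + j) (f(j) = (5 + j)*(6 + (-2 + j)) = (5 + j)*(4 + j) = (4 + j)*(5 + j))
J(Z, Y) = 65 + (5 - Y)² - 9*Y (J(Z, Y) = 20 + (5 - Y)² + 9*(5 - Y) = 20 + (5 - Y)² + (45 - 9*Y) = 65 + (5 - Y)² - 9*Y)
N = 9
132*J(-3, g(4)) + N = 132*(90 + (-2)² - 19*(-2)) + 9 = 132*(90 + 4 + 38) + 9 = 132*132 + 9 = 17424 + 9 = 17433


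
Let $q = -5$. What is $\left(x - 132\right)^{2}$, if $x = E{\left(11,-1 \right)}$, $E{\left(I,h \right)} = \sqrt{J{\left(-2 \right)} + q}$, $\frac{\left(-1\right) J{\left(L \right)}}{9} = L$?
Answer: $\left(132 - \sqrt{13}\right)^{2} \approx 16485.0$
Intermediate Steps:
$J{\left(L \right)} = - 9 L$
$E{\left(I,h \right)} = \sqrt{13}$ ($E{\left(I,h \right)} = \sqrt{\left(-9\right) \left(-2\right) - 5} = \sqrt{18 - 5} = \sqrt{13}$)
$x = \sqrt{13} \approx 3.6056$
$\left(x - 132\right)^{2} = \left(\sqrt{13} - 132\right)^{2} = \left(-132 + \sqrt{13}\right)^{2}$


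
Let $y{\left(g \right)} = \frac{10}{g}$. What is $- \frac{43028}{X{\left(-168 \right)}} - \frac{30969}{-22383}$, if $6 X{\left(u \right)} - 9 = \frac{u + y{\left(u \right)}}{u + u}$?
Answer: $- \frac{6040228832377}{222282257} \approx -27174.0$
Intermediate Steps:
$X{\left(u \right)} = \frac{3}{2} + \frac{u + \frac{10}{u}}{12 u}$ ($X{\left(u \right)} = \frac{3}{2} + \frac{\left(u + \frac{10}{u}\right) \frac{1}{u + u}}{6} = \frac{3}{2} + \frac{\left(u + \frac{10}{u}\right) \frac{1}{2 u}}{6} = \frac{3}{2} + \frac{\frac{1}{2} \frac{1}{u} \left(u + \frac{10}{u}\right)}{6} = \frac{3}{2} + \frac{u + \frac{10}{u}}{12 u}$)
$- \frac{43028}{X{\left(-168 \right)}} - \frac{30969}{-22383} = - \frac{43028}{\frac{19}{12} + \frac{5}{6 \cdot 28224}} - \frac{30969}{-22383} = - \frac{43028}{\frac{19}{12} + \frac{5}{6} \cdot \frac{1}{28224}} - - \frac{1147}{829} = - \frac{43028}{\frac{19}{12} + \frac{5}{169344}} + \frac{1147}{829} = - \frac{43028}{\frac{268133}{169344}} + \frac{1147}{829} = \left(-43028\right) \frac{169344}{268133} + \frac{1147}{829} = - \frac{7286533632}{268133} + \frac{1147}{829} = - \frac{6040228832377}{222282257}$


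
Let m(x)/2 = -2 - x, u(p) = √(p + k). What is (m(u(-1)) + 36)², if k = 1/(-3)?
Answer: 3056/3 - 256*I*√3/3 ≈ 1018.7 - 147.8*I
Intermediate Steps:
k = -⅓ ≈ -0.33333
u(p) = √(-⅓ + p) (u(p) = √(p - ⅓) = √(-⅓ + p))
m(x) = -4 - 2*x (m(x) = 2*(-2 - x) = -4 - 2*x)
(m(u(-1)) + 36)² = ((-4 - 2*√(-3 + 9*(-1))/3) + 36)² = ((-4 - 2*√(-3 - 9)/3) + 36)² = ((-4 - 2*√(-12)/3) + 36)² = ((-4 - 2*2*I*√3/3) + 36)² = ((-4 - 4*I*√3/3) + 36)² = (32 - 4*I*√3/3)²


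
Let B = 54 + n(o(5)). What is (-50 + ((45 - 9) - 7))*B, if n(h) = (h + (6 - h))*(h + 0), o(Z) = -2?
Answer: -882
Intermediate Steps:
n(h) = 6*h
B = 42 (B = 54 + 6*(-2) = 54 - 12 = 42)
(-50 + ((45 - 9) - 7))*B = (-50 + ((45 - 9) - 7))*42 = (-50 + (36 - 7))*42 = (-50 + 29)*42 = -21*42 = -882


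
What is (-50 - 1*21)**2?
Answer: 5041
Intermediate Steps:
(-50 - 1*21)**2 = (-50 - 21)**2 = (-71)**2 = 5041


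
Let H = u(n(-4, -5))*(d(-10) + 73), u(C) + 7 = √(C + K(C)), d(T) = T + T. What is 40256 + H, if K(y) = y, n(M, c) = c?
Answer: 39885 + 53*I*√10 ≈ 39885.0 + 167.6*I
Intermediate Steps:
d(T) = 2*T
u(C) = -7 + √2*√C (u(C) = -7 + √(C + C) = -7 + √(2*C) = -7 + √2*√C)
H = -371 + 53*I*√10 (H = (-7 + √2*√(-5))*(2*(-10) + 73) = (-7 + √2*(I*√5))*(-20 + 73) = (-7 + I*√10)*53 = -371 + 53*I*√10 ≈ -371.0 + 167.6*I)
40256 + H = 40256 + (-371 + 53*I*√10) = 39885 + 53*I*√10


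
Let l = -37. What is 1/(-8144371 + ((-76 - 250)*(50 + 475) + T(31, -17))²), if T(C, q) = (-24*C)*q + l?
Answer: 1/25126470150 ≈ 3.9799e-11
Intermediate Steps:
T(C, q) = -37 - 24*C*q (T(C, q) = (-24*C)*q - 37 = -24*C*q - 37 = -37 - 24*C*q)
1/(-8144371 + ((-76 - 250)*(50 + 475) + T(31, -17))²) = 1/(-8144371 + ((-76 - 250)*(50 + 475) + (-37 - 24*31*(-17)))²) = 1/(-8144371 + (-326*525 + (-37 + 12648))²) = 1/(-8144371 + (-171150 + 12611)²) = 1/(-8144371 + (-158539)²) = 1/(-8144371 + 25134614521) = 1/25126470150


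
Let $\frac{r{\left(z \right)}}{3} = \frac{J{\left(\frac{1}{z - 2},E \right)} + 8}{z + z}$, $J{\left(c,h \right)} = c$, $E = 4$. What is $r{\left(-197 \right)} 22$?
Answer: $- \frac{52503}{39203} \approx -1.3393$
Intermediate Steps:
$r{\left(z \right)} = \frac{3 \left(8 + \frac{1}{-2 + z}\right)}{2 z}$ ($r{\left(z \right)} = 3 \frac{\frac{1}{z - 2} + 8}{z + z} = 3 \frac{\frac{1}{-2 + z} + 8}{2 z} = 3 \left(8 + \frac{1}{-2 + z}\right) \frac{1}{2 z} = 3 \frac{8 + \frac{1}{-2 + z}}{2 z} = \frac{3 \left(8 + \frac{1}{-2 + z}\right)}{2 z}$)
$r{\left(-197 \right)} 22 = \frac{3 \left(-15 + 8 \left(-197\right)\right)}{2 \left(-197\right) \left(-2 - 197\right)} 22 = \frac{3}{2} \left(- \frac{1}{197}\right) \frac{1}{-199} \left(-15 - 1576\right) 22 = \frac{3}{2} \left(- \frac{1}{197}\right) \left(- \frac{1}{199}\right) \left(-1591\right) 22 = \left(- \frac{4773}{78406}\right) 22 = - \frac{52503}{39203}$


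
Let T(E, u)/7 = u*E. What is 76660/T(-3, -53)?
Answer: 76660/1113 ≈ 68.877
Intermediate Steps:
T(E, u) = 7*E*u (T(E, u) = 7*(u*E) = 7*(E*u) = 7*E*u)
76660/T(-3, -53) = 76660/((7*(-3)*(-53))) = 76660/1113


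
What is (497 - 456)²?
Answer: 1681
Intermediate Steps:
(497 - 456)² = 41² = 1681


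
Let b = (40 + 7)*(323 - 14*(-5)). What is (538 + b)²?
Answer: 361342081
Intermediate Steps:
b = 18471 (b = 47*(323 + 70) = 47*393 = 18471)
(538 + b)² = (538 + 18471)² = 19009² = 361342081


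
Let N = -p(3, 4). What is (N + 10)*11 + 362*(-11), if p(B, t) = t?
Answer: -3916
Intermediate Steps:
N = -4 (N = -1*4 = -4)
(N + 10)*11 + 362*(-11) = (-4 + 10)*11 + 362*(-11) = 6*11 - 3982 = 66 - 3982 = -3916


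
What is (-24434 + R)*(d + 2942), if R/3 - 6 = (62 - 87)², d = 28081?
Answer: -699289443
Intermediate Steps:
R = 1893 (R = 18 + 3*(62 - 87)² = 18 + 3*(-25)² = 18 + 3*625 = 18 + 1875 = 1893)
(-24434 + R)*(d + 2942) = (-24434 + 1893)*(28081 + 2942) = -22541*31023 = -699289443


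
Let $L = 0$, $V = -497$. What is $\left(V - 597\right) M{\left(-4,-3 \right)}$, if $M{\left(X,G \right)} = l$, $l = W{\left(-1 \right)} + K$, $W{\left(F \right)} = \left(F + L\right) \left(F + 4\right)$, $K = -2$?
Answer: $5470$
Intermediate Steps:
$W{\left(F \right)} = F \left(4 + F\right)$ ($W{\left(F \right)} = \left(F + 0\right) \left(F + 4\right) = F \left(4 + F\right)$)
$l = -5$ ($l = - (4 - 1) - 2 = \left(-1\right) 3 - 2 = -3 - 2 = -5$)
$M{\left(X,G \right)} = -5$
$\left(V - 597\right) M{\left(-4,-3 \right)} = \left(-497 - 597\right) \left(-5\right) = \left(-1094\right) \left(-5\right) = 5470$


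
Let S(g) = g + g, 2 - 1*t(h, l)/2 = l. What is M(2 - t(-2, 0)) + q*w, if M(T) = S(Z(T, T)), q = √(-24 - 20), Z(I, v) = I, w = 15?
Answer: -4 + 30*I*√11 ≈ -4.0 + 99.499*I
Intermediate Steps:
t(h, l) = 4 - 2*l
q = 2*I*√11 (q = √(-44) = 2*I*√11 ≈ 6.6332*I)
S(g) = 2*g
M(T) = 2*T
M(2 - t(-2, 0)) + q*w = 2*(2 - (4 - 2*0)) + (2*I*√11)*15 = 2*(2 - (4 + 0)) + 30*I*√11 = 2*(2 - 1*4) + 30*I*√11 = 2*(2 - 4) + 30*I*√11 = 2*(-2) + 30*I*√11 = -4 + 30*I*√11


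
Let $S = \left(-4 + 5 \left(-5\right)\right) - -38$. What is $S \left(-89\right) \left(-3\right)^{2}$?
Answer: $-7209$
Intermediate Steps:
$S = 9$ ($S = \left(-4 - 25\right) + 38 = -29 + 38 = 9$)
$S \left(-89\right) \left(-3\right)^{2} = 9 \left(-89\right) \left(-3\right)^{2} = \left(-801\right) 9 = -7209$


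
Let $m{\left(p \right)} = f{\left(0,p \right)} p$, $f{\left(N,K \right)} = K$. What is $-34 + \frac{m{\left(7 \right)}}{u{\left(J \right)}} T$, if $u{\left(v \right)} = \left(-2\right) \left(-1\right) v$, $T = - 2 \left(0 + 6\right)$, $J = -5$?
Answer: $\frac{124}{5} \approx 24.8$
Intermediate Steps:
$T = -12$ ($T = \left(-2\right) 6 = -12$)
$m{\left(p \right)} = p^{2}$ ($m{\left(p \right)} = p p = p^{2}$)
$u{\left(v \right)} = 2 v$
$-34 + \frac{m{\left(7 \right)}}{u{\left(J \right)}} T = -34 + \frac{7^{2}}{2 \left(-5\right)} \left(-12\right) = -34 + \frac{49}{-10} \left(-12\right) = -34 + 49 \left(- \frac{1}{10}\right) \left(-12\right) = -34 - - \frac{294}{5} = -34 + \frac{294}{5} = \frac{124}{5}$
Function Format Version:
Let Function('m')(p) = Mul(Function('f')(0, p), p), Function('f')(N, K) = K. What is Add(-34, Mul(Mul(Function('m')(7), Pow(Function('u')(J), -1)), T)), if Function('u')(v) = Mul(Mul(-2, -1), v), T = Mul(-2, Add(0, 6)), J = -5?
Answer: Rational(124, 5) ≈ 24.800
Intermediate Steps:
T = -12 (T = Mul(-2, 6) = -12)
Function('m')(p) = Pow(p, 2) (Function('m')(p) = Mul(p, p) = Pow(p, 2))
Function('u')(v) = Mul(2, v)
Add(-34, Mul(Mul(Function('m')(7), Pow(Function('u')(J), -1)), T)) = Add(-34, Mul(Mul(Pow(7, 2), Pow(Mul(2, -5), -1)), -12)) = Add(-34, Mul(Mul(49, Pow(-10, -1)), -12)) = Add(-34, Mul(Mul(49, Rational(-1, 10)), -12)) = Add(-34, Mul(Rational(-49, 10), -12)) = Add(-34, Rational(294, 5)) = Rational(124, 5)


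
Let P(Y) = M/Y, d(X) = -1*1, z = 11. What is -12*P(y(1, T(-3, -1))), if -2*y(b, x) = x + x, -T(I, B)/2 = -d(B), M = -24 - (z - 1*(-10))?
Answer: 270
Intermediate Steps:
d(X) = -1
M = -45 (M = -24 - (11 - 1*(-10)) = -24 - (11 + 10) = -24 - 1*21 = -24 - 21 = -45)
T(I, B) = -2 (T(I, B) = -(-2)*(-1) = -2*1 = -2)
y(b, x) = -x (y(b, x) = -(x + x)/2 = -x)
P(Y) = -45/Y
-12*P(y(1, T(-3, -1))) = -(-540)/((-1*(-2))) = -(-540)/2 = -12*(-45/2) = 270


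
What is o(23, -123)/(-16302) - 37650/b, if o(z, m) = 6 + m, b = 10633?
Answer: -15705801/4444594 ≈ -3.5337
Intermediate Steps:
o(23, -123)/(-16302) - 37650/b = (6 - 123)/(-16302) - 37650/10633 = -117*(-1/16302) - 37650*1/10633 = 3/418 - 37650/10633 = -15705801/4444594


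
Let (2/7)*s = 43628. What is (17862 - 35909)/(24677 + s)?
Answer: -18047/177375 ≈ -0.10174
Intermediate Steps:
s = 152698 (s = (7/2)*43628 = 152698)
(17862 - 35909)/(24677 + s) = (17862 - 35909)/(24677 + 152698) = -18047/177375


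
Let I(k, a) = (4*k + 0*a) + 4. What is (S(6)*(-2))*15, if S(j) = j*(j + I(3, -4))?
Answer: -3960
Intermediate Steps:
I(k, a) = 4 + 4*k (I(k, a) = (4*k + 0) + 4 = 4*k + 4 = 4 + 4*k)
S(j) = j*(16 + j) (S(j) = j*(j + (4 + 4*3)) = j*(j + (4 + 12)) = j*(j + 16) = j*(16 + j))
(S(6)*(-2))*15 = ((6*(16 + 6))*(-2))*15 = ((6*22)*(-2))*15 = (132*(-2))*15 = -264*15 = -3960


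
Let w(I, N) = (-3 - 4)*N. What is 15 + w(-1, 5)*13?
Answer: -440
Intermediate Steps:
w(I, N) = -7*N
15 + w(-1, 5)*13 = 15 - 7*5*13 = 15 - 35*13 = 15 - 455 = -440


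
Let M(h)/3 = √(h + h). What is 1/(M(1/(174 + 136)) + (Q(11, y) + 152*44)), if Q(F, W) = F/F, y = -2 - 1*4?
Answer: 1036795/6935121746 - 3*√155/6935121746 ≈ 0.00014949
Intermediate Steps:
y = -6 (y = -2 - 4 = -6)
Q(F, W) = 1
M(h) = 3*√2*√h (M(h) = 3*√(h + h) = 3*√(2*h) = 3*(√2*√h) = 3*√2*√h)
1/(M(1/(174 + 136)) + (Q(11, y) + 152*44)) = 1/(3*√2*√(1/(174 + 136)) + (1 + 152*44)) = 1/(3*√2*√(1/310) + (1 + 6688)) = 1/(3*√2*√(1/310) + 6689) = 1/(3*√2*(√310/310) + 6689) = 1/(3*√155/155 + 6689) = 1/(6689 + 3*√155/155)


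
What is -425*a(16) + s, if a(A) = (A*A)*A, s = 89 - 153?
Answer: -1740864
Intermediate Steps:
s = -64
a(A) = A³ (a(A) = A²*A = A³)
-425*a(16) + s = -425*16³ - 64 = -425*4096 - 64 = -1740800 - 64 = -1740864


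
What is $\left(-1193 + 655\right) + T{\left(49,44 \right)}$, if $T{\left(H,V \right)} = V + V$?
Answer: $-450$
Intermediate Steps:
$T{\left(H,V \right)} = 2 V$
$\left(-1193 + 655\right) + T{\left(49,44 \right)} = \left(-1193 + 655\right) + 2 \cdot 44 = -538 + 88 = -450$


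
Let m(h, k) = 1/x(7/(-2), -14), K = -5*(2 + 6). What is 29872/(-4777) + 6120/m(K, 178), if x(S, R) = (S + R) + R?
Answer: -920939932/4777 ≈ -1.9279e+5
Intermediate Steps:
K = -40 (K = -5*8 = -40)
x(S, R) = S + 2*R (x(S, R) = (R + S) + R = S + 2*R)
m(h, k) = -2/63 (m(h, k) = 1/(7/(-2) + 2*(-14)) = 1/(7*(-½) - 28) = 1/(-7/2 - 28) = 1/(-63/2) = -2/63)
29872/(-4777) + 6120/m(K, 178) = 29872/(-4777) + 6120/(-2/63) = 29872*(-1/4777) + 6120*(-63/2) = -29872/4777 - 192780 = -920939932/4777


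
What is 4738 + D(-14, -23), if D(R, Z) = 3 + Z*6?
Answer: 4603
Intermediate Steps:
D(R, Z) = 3 + 6*Z
4738 + D(-14, -23) = 4738 + (3 + 6*(-23)) = 4738 + (3 - 138) = 4738 - 135 = 4603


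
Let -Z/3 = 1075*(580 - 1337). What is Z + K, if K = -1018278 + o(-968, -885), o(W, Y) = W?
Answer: 1422079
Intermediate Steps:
K = -1019246 (K = -1018278 - 968 = -1019246)
Z = 2441325 (Z = -3225*(580 - 1337) = -3225*(-757) = -3*(-813775) = 2441325)
Z + K = 2441325 - 1019246 = 1422079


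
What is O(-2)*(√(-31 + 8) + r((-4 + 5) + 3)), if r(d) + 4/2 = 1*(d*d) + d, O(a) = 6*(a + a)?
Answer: -432 - 24*I*√23 ≈ -432.0 - 115.1*I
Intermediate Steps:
O(a) = 12*a (O(a) = 6*(2*a) = 12*a)
r(d) = -2 + d + d² (r(d) = -2 + (1*(d*d) + d) = -2 + (1*d² + d) = -2 + (d² + d) = -2 + (d + d²) = -2 + d + d²)
O(-2)*(√(-31 + 8) + r((-4 + 5) + 3)) = (12*(-2))*(√(-31 + 8) + (-2 + ((-4 + 5) + 3) + ((-4 + 5) + 3)²)) = -24*(√(-23) + (-2 + (1 + 3) + (1 + 3)²)) = -24*(I*√23 + (-2 + 4 + 4²)) = -24*(I*√23 + (-2 + 4 + 16)) = -24*(I*√23 + 18) = -24*(18 + I*√23) = -432 - 24*I*√23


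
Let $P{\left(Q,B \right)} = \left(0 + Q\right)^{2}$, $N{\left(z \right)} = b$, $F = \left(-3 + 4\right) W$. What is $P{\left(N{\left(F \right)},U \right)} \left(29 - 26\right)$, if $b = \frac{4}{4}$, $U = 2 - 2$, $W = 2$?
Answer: $3$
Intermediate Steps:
$U = 0$
$b = 1$ ($b = 4 \cdot \frac{1}{4} = 1$)
$F = 2$ ($F = \left(-3 + 4\right) 2 = 1 \cdot 2 = 2$)
$N{\left(z \right)} = 1$
$P{\left(Q,B \right)} = Q^{2}$
$P{\left(N{\left(F \right)},U \right)} \left(29 - 26\right) = 1^{2} \left(29 - 26\right) = 1 \cdot 3 = 3$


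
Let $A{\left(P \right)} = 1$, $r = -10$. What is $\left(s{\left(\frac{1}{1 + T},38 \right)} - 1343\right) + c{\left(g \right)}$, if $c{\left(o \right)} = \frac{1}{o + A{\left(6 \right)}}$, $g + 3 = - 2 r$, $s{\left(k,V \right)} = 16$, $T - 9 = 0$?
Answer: $- \frac{23885}{18} \approx -1326.9$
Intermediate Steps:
$T = 9$ ($T = 9 + 0 = 9$)
$g = 17$ ($g = -3 - -20 = -3 + 20 = 17$)
$c{\left(o \right)} = \frac{1}{1 + o}$ ($c{\left(o \right)} = \frac{1}{o + 1} = \frac{1}{1 + o}$)
$\left(s{\left(\frac{1}{1 + T},38 \right)} - 1343\right) + c{\left(g \right)} = \left(16 - 1343\right) + \frac{1}{1 + 17} = -1327 + \frac{1}{18} = - \frac{23885}{18}$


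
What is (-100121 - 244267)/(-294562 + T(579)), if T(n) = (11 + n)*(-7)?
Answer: 28699/24891 ≈ 1.1530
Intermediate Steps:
T(n) = -77 - 7*n
(-100121 - 244267)/(-294562 + T(579)) = (-100121 - 244267)/(-294562 + (-77 - 7*579)) = -344388/(-294562 + (-77 - 4053)) = -344388/(-294562 - 4130) = -344388/(-298692) = -344388*(-1/298692) = 28699/24891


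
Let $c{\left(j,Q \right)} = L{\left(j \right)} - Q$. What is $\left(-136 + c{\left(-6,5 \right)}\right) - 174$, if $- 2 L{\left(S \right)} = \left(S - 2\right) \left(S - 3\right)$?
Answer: $-351$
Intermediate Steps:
$L{\left(S \right)} = - \frac{\left(-3 + S\right) \left(-2 + S\right)}{2}$ ($L{\left(S \right)} = - \frac{\left(S - 2\right) \left(S - 3\right)}{2} = - \frac{\left(-2 + S\right) \left(-3 + S\right)}{2} = - \frac{\left(-3 + S\right) \left(-2 + S\right)}{2}$)
$c{\left(j,Q \right)} = -3 - Q - \frac{j^{2}}{2} + \frac{5 j}{2}$ ($c{\left(j,Q \right)} = \left(-3 - \frac{j^{2}}{2} + \frac{5 j}{2}\right) - Q = -3 - Q - \frac{j^{2}}{2} + \frac{5 j}{2}$)
$\left(-136 + c{\left(-6,5 \right)}\right) - 174 = \left(-136 - \left(23 + 18\right)\right) - 174 = \left(-136 - 41\right) - 174 = -177 - 174 = -351$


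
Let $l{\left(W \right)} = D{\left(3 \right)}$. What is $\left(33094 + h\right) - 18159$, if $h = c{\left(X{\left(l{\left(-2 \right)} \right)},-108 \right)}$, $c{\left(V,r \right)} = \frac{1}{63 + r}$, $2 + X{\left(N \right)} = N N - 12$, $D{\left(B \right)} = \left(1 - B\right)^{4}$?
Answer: $\frac{672074}{45} \approx 14935.0$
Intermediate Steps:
$l{\left(W \right)} = 16$ ($l{\left(W \right)} = \left(-1 + 3\right)^{4} = 2^{4} = 16$)
$X{\left(N \right)} = -14 + N^{2}$ ($X{\left(N \right)} = -2 + \left(N N - 12\right) = -2 + \left(N^{2} - 12\right) = -2 + \left(-12 + N^{2}\right) = -14 + N^{2}$)
$h = - \frac{1}{45}$ ($h = \frac{1}{63 - 108} = \frac{1}{-45} = - \frac{1}{45} \approx -0.022222$)
$\left(33094 + h\right) - 18159 = \left(33094 - \frac{1}{45}\right) - 18159 = \frac{1489229}{45} - 18159 = \frac{672074}{45}$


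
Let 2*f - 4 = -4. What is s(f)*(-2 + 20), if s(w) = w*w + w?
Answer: 0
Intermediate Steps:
f = 0 (f = 2 + (½)*(-4) = 2 - 2 = 0)
s(w) = w + w² (s(w) = w² + w = w + w²)
s(f)*(-2 + 20) = (0*(1 + 0))*(-2 + 20) = (0*1)*18 = 0*18 = 0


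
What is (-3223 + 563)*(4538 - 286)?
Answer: -11310320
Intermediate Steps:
(-3223 + 563)*(4538 - 286) = -2660*4252 = -11310320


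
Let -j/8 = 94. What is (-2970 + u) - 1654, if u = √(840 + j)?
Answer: -4624 + 2*√22 ≈ -4614.6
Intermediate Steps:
j = -752 (j = -8*94 = -752)
u = 2*√22 (u = √(840 - 752) = √88 = 2*√22 ≈ 9.3808)
(-2970 + u) - 1654 = (-2970 + 2*√22) - 1654 = -4624 + 2*√22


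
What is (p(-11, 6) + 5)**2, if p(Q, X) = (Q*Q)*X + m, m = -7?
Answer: 524176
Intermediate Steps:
p(Q, X) = -7 + X*Q**2 (p(Q, X) = (Q*Q)*X - 7 = Q**2*X - 7 = X*Q**2 - 7 = -7 + X*Q**2)
(p(-11, 6) + 5)**2 = ((-7 + 6*(-11)**2) + 5)**2 = ((-7 + 6*121) + 5)**2 = ((-7 + 726) + 5)**2 = (719 + 5)**2 = 724**2 = 524176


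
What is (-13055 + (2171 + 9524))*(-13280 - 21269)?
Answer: 46986640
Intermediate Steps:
(-13055 + (2171 + 9524))*(-13280 - 21269) = (-13055 + 11695)*(-34549) = -1360*(-34549) = 46986640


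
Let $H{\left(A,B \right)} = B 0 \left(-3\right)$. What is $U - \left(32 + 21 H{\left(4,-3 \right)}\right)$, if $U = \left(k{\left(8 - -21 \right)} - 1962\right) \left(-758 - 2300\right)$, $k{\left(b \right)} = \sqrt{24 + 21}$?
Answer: $5999764 - 9174 \sqrt{5} \approx 5.9792 \cdot 10^{6}$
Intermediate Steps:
$k{\left(b \right)} = 3 \sqrt{5}$ ($k{\left(b \right)} = \sqrt{45} = 3 \sqrt{5}$)
$H{\left(A,B \right)} = 0$ ($H{\left(A,B \right)} = 0 \left(-3\right) = 0$)
$U = 5999796 - 9174 \sqrt{5}$ ($U = \left(3 \sqrt{5} - 1962\right) \left(-758 - 2300\right) = \left(-1962 + 3 \sqrt{5}\right) \left(-3058\right) = 5999796 - 9174 \sqrt{5} \approx 5.9793 \cdot 10^{6}$)
$U - \left(32 + 21 H{\left(4,-3 \right)}\right) = \left(5999796 - 9174 \sqrt{5}\right) - 32 = 5999764 - 9174 \sqrt{5}$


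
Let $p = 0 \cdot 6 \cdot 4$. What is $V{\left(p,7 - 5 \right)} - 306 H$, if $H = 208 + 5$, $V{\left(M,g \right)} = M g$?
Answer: $-65178$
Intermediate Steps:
$p = 0$ ($p = 0 \cdot 4 = 0$)
$H = 213$
$V{\left(p,7 - 5 \right)} - 306 H = 0 \left(7 - 5\right) - 65178 = 0 \cdot 2 - 65178 = 0 - 65178 = -65178$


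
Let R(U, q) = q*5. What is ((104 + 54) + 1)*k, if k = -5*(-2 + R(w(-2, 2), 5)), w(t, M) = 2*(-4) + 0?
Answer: -18285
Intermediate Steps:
w(t, M) = -8 (w(t, M) = -8 + 0 = -8)
R(U, q) = 5*q
k = -115 (k = -5*(-2 + 5*5) = -5*(-2 + 25) = -5*23 = -115)
((104 + 54) + 1)*k = ((104 + 54) + 1)*(-115) = (158 + 1)*(-115) = 159*(-115) = -18285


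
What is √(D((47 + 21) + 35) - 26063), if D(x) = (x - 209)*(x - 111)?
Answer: 41*I*√15 ≈ 158.79*I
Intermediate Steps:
D(x) = (-209 + x)*(-111 + x)
√(D((47 + 21) + 35) - 26063) = √((23199 + ((47 + 21) + 35)² - 320*((47 + 21) + 35)) - 26063) = √((23199 + (68 + 35)² - 320*(68 + 35)) - 26063) = √((23199 + 103² - 320*103) - 26063) = √((23199 + 10609 - 32960) - 26063) = √(848 - 26063) = √(-25215) = 41*I*√15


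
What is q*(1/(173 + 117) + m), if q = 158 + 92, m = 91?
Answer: 659775/29 ≈ 22751.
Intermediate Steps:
q = 250
q*(1/(173 + 117) + m) = 250*(1/(173 + 117) + 91) = 250*(1/290 + 91) = 250*(26391/290) = 659775/29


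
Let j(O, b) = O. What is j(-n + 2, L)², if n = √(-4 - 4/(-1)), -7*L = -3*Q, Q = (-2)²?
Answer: 4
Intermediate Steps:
Q = 4
L = 12/7 (L = -(-3)*4/7 = -⅐*(-12) = 12/7 ≈ 1.7143)
n = 0 (n = √(-4 - 4*(-1)) = √(-4 + 4) = √0 = 0)
j(-n + 2, L)² = (-1*0 + 2)² = (0 + 2)² = 2² = 4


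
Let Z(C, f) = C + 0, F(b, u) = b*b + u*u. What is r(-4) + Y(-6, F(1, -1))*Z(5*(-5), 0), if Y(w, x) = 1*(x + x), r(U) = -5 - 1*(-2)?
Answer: -103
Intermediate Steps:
F(b, u) = b² + u²
r(U) = -3 (r(U) = -5 + 2 = -3)
Y(w, x) = 2*x (Y(w, x) = 1*(2*x) = 2*x)
Z(C, f) = C
r(-4) + Y(-6, F(1, -1))*Z(5*(-5), 0) = -3 + (2*(1² + (-1)²))*(5*(-5)) = -3 + (2*(1 + 1))*(-25) = -3 + (2*2)*(-25) = -3 + 4*(-25) = -3 - 100 = -103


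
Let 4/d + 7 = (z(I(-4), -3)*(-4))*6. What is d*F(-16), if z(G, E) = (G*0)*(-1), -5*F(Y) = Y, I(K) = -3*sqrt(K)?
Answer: -64/35 ≈ -1.8286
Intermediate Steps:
F(Y) = -Y/5
z(G, E) = 0 (z(G, E) = 0*(-1) = 0)
d = -4/7 (d = 4/(-7 + (0*(-4))*6) = 4/(-7 + 0*6) = 4/(-7 + 0) = 4/(-7) = 4*(-1/7) = -4/7 ≈ -0.57143)
d*F(-16) = -(-4)*(-16)/35 = -4/7*16/5 = -64/35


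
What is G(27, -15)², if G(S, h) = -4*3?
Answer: 144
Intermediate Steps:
G(S, h) = -12
G(27, -15)² = (-12)² = 144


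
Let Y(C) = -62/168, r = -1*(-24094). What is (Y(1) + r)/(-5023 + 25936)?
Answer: 2023865/1756692 ≈ 1.1521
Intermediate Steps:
r = 24094
Y(C) = -31/84 (Y(C) = -62*1/168 = -31/84)
(Y(1) + r)/(-5023 + 25936) = (-31/84 + 24094)/(-5023 + 25936) = (2023865/84)/20913 = (2023865/84)*(1/20913) = 2023865/1756692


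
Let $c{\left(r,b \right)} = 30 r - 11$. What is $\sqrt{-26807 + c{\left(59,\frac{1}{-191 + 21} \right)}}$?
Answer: $2 i \sqrt{6262} \approx 158.27 i$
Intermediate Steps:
$c{\left(r,b \right)} = -11 + 30 r$
$\sqrt{-26807 + c{\left(59,\frac{1}{-191 + 21} \right)}} = \sqrt{-26807 + \left(-11 + 30 \cdot 59\right)} = \sqrt{-26807 + \left(-11 + 1770\right)} = \sqrt{-26807 + 1759} = \sqrt{-25048} = 2 i \sqrt{6262}$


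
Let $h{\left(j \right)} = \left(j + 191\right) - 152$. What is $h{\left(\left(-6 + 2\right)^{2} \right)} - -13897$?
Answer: $13952$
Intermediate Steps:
$h{\left(j \right)} = 39 + j$ ($h{\left(j \right)} = \left(191 + j\right) - 152 = 39 + j$)
$h{\left(\left(-6 + 2\right)^{2} \right)} - -13897 = \left(39 + \left(-6 + 2\right)^{2}\right) - -13897 = \left(39 + \left(-4\right)^{2}\right) + 13897 = \left(39 + 16\right) + 13897 = 55 + 13897 = 13952$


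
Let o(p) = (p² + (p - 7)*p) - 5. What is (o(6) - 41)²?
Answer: 256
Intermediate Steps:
o(p) = -5 + p² + p*(-7 + p) (o(p) = (p² + (-7 + p)*p) - 5 = (p² + p*(-7 + p)) - 5 = -5 + p² + p*(-7 + p))
(o(6) - 41)² = ((-5 - 7*6 + 2*6²) - 41)² = ((-5 - 42 + 2*36) - 41)² = ((-5 - 42 + 72) - 41)² = (25 - 41)² = (-16)² = 256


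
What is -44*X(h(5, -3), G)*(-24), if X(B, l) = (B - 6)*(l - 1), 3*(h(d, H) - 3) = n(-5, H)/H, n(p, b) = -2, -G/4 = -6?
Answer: -202400/3 ≈ -67467.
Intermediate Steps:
G = 24 (G = -4*(-6) = 24)
h(d, H) = 3 - 2/(3*H) (h(d, H) = 3 + (-2/H)/3 = 3 - 2/(3*H))
X(B, l) = (-1 + l)*(-6 + B) (X(B, l) = (-6 + B)*(-1 + l) = (-1 + l)*(-6 + B))
-44*X(h(5, -3), G)*(-24) = -44*(6 - (3 - 2/3/(-3)) - 6*24 + (3 - 2/3/(-3))*24)*(-24) = -44*(6 - (3 - 2/3*(-1/3)) - 144 + (3 - 2/3*(-1/3))*24)*(-24) = -44*(6 - (3 + 2/9) - 144 + (3 + 2/9)*24)*(-24) = -44*(6 - 1*29/9 - 144 + (29/9)*24)*(-24) = -44*(6 - 29/9 - 144 + 232/3)*(-24) = -44*(-575/9)*(-24) = (25300/9)*(-24) = -202400/3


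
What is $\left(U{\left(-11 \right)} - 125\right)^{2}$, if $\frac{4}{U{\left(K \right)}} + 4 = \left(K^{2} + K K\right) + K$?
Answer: $\frac{804913641}{51529} \approx 15621.0$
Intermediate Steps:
$U{\left(K \right)} = \frac{4}{-4 + K + 2 K^{2}}$ ($U{\left(K \right)} = \frac{4}{-4 + \left(\left(K^{2} + K K\right) + K\right)} = \frac{4}{-4 + \left(\left(K^{2} + K^{2}\right) + K\right)} = \frac{4}{-4 + \left(2 K^{2} + K\right)} = \frac{4}{-4 + \left(K + 2 K^{2}\right)} = \frac{4}{-4 + K + 2 K^{2}}$)
$\left(U{\left(-11 \right)} - 125\right)^{2} = \left(\frac{4}{-4 - 11 + 2 \left(-11\right)^{2}} - 125\right)^{2} = \left(\frac{4}{-4 - 11 + 2 \cdot 121} - 125\right)^{2} = \left(\frac{4}{-4 - 11 + 242} - 125\right)^{2} = \left(\frac{4}{227} - 125\right)^{2} = \left(- \frac{28371}{227}\right)^{2} = \frac{804913641}{51529}$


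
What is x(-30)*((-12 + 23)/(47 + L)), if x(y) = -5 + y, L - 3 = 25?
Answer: -77/15 ≈ -5.1333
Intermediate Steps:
L = 28 (L = 3 + 25 = 28)
x(-30)*((-12 + 23)/(47 + L)) = (-5 - 30)*((-12 + 23)/(47 + 28)) = -385/75 = -35*11/75 = -77/15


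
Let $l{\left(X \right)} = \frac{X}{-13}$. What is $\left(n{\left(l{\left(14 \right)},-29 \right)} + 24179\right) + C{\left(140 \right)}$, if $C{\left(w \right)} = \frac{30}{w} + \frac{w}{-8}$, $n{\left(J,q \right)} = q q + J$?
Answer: $\frac{2275149}{91} \approx 25002.0$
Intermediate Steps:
$l{\left(X \right)} = - \frac{X}{13}$
$n{\left(J,q \right)} = J + q^{2}$ ($n{\left(J,q \right)} = q^{2} + J = J + q^{2}$)
$C{\left(w \right)} = \frac{30}{w} - \frac{w}{8}$ ($C{\left(w \right)} = \frac{30}{w} + w \left(- \frac{1}{8}\right) = \frac{30}{w} - \frac{w}{8}$)
$\left(n{\left(l{\left(14 \right)},-29 \right)} + 24179\right) + C{\left(140 \right)} = \left(\left(\left(- \frac{1}{13}\right) 14 + \left(-29\right)^{2}\right) + 24179\right) + \left(\frac{30}{140} - \frac{35}{2}\right) = \left(\left(- \frac{14}{13} + 841\right) + 24179\right) + \left(30 \cdot \frac{1}{140} - \frac{35}{2}\right) = \left(\frac{10919}{13} + 24179\right) + \left(\frac{3}{14} - \frac{35}{2}\right) = \frac{325246}{13} - \frac{121}{7} = \frac{2275149}{91}$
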